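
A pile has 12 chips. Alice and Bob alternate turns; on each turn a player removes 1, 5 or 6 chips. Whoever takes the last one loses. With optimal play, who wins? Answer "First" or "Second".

Compute winning (W) and losing (L) positions by backward induction:
i:   0  1  2  3  4  5  6  7  8  9 10 11 12
     W  L  W  L  W  L  W  W  W  W  W  W  L
Position 12 is L, so the second player wins.

Second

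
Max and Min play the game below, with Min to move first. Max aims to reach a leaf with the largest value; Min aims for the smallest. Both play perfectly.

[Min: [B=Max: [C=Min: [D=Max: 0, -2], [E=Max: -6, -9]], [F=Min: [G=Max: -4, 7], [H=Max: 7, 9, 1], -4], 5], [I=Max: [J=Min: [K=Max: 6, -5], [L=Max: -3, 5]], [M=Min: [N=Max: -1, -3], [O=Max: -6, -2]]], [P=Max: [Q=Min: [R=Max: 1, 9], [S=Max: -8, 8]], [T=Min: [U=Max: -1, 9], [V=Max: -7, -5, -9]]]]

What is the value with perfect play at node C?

-6

D: max(0, -2) = 0
E: max(-6, -9) = -6
C: min(0, -6) = -6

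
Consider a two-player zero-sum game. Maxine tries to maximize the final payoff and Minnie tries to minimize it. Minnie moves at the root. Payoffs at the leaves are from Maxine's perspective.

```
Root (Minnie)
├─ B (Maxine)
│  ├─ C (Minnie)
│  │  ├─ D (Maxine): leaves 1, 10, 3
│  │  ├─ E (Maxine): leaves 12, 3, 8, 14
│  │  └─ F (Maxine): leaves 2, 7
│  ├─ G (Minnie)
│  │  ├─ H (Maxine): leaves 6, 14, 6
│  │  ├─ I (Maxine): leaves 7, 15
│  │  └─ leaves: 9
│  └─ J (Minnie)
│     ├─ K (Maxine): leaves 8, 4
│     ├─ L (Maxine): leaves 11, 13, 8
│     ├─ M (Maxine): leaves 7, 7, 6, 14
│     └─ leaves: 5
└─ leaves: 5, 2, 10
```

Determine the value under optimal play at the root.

D (Maxine): max(1, 10, 3) = 10
E (Maxine): max(12, 3, 8, 14) = 14
F (Maxine): max(2, 7) = 7
C (Minnie): min(10, 14, 7) = 7
H (Maxine): max(6, 14, 6) = 14
I (Maxine): max(7, 15) = 15
G (Minnie): min(14, 15, 9) = 9
K (Maxine): max(8, 4) = 8
L (Maxine): max(11, 13, 8) = 13
M (Maxine): max(7, 7, 6, 14) = 14
J (Minnie): min(8, 13, 14, 5) = 5
B (Maxine): max(7, 9, 5) = 9
Root (Minnie): min(9, 5, 2, 10) = 2

2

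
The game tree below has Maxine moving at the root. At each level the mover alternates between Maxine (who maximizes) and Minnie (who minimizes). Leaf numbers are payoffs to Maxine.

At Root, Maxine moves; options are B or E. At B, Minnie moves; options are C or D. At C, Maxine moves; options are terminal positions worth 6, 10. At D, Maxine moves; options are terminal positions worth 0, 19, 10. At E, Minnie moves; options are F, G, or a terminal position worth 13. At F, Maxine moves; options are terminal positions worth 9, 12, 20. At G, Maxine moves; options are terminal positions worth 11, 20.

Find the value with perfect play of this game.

C (Maxine): max(6, 10) = 10
D (Maxine): max(0, 19, 10) = 19
B (Minnie): min(10, 19) = 10
F (Maxine): max(9, 12, 20) = 20
G (Maxine): max(11, 20) = 20
E (Minnie): min(20, 20, 13) = 13
Root (Maxine): max(10, 13) = 13

13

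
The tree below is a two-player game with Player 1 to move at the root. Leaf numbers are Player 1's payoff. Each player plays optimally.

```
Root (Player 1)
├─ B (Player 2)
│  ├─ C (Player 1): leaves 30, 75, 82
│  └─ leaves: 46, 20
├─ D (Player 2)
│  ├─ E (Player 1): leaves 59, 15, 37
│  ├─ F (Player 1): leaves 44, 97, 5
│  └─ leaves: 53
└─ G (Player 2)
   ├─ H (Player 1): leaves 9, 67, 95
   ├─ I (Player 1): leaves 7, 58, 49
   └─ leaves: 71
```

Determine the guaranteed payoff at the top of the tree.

C (Player 1): max(30, 75, 82) = 82
B (Player 2): min(82, 46, 20) = 20
E (Player 1): max(59, 15, 37) = 59
F (Player 1): max(44, 97, 5) = 97
D (Player 2): min(59, 97, 53) = 53
H (Player 1): max(9, 67, 95) = 95
I (Player 1): max(7, 58, 49) = 58
G (Player 2): min(95, 58, 71) = 58
Root (Player 1): max(20, 53, 58) = 58

58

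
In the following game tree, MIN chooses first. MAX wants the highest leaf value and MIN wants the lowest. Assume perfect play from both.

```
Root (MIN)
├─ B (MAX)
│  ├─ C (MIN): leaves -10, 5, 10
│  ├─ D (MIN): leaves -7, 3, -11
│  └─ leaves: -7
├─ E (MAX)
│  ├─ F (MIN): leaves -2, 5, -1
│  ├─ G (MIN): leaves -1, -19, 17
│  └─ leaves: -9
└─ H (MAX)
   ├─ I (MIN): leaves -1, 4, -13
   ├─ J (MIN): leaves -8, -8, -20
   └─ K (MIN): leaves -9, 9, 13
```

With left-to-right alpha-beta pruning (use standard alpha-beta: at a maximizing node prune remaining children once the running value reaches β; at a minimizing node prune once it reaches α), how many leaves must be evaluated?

C [α=-∞,β=+∞]: v=-10
D [α=-10,β=+∞]: v=-11
B [α=-∞,β=+∞]: v=-7
F [α=-∞,β=-7]: v=-2
E [α=-∞,β=-7]: v=-2 after child 1 ≥ β → β-cutoff, skip 2
I [α=-∞,β=-7]: v=-13
J [α=-13,β=-7]: v=-20
K [α=-13,β=-7]: v=-9
H [α=-∞,β=-7]: v=-9
Root [α=-∞,β=+∞]: v=-9
Leaves evaluated: 19 of 23.

19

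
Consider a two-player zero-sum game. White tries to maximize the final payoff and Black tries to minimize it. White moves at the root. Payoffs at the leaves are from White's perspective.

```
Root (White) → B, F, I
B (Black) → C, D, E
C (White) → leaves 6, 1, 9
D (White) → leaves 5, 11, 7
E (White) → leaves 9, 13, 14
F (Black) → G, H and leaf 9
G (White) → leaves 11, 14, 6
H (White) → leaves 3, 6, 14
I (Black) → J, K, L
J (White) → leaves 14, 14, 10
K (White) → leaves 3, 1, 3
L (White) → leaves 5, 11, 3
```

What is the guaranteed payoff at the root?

9

C (White): max(6, 1, 9) = 9
D (White): max(5, 11, 7) = 11
E (White): max(9, 13, 14) = 14
B (Black): min(9, 11, 14) = 9
G (White): max(11, 14, 6) = 14
H (White): max(3, 6, 14) = 14
F (Black): min(14, 14, 9) = 9
J (White): max(14, 14, 10) = 14
K (White): max(3, 1, 3) = 3
L (White): max(5, 11, 3) = 11
I (Black): min(14, 3, 11) = 3
Root (White): max(9, 9, 3) = 9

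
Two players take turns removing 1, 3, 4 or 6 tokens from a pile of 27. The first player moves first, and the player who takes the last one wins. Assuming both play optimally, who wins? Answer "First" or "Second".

W/L table (W = player to move can force a win):
i:   0  1  2  3  4  5  6  7  8  9 10 11 12 13 14 15 16 17 18 19 20 21 22 23 24 25 26 27
     L  W  L  W  W  W  W  L  W  L  W  W  W  W  L  W  L  W  W  W  W  L  W  L  W  W  W  W
Position 27 is W, so the first player wins.

First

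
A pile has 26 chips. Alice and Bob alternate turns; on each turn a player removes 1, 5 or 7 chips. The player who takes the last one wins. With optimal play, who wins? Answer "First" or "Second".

Second

Positions where the player to move wins (W) vs loses (L):
i:   0  1  2  3  4  5  6  7  8  9 10 11 12 13 14 15 16 17 18 19 20 21 22 23 24 25 26
     L  W  L  W  L  W  L  W  L  W  L  W  L  W  L  W  L  W  L  W  L  W  L  W  L  W  L
Position 26 is L, so the second player wins.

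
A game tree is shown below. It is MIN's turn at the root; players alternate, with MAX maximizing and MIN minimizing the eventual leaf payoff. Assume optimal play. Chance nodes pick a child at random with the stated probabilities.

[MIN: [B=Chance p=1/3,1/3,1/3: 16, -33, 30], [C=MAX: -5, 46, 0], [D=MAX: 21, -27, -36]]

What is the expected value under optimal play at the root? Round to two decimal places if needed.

B (Chance): 1/3·16 + 1/3·-33 + 1/3·30 = 4.33
C (MAX): max(-5, 46, 0) = 46
D (MAX): max(21, -27, -36) = 21
Root (MIN): min(4.33, 46, 21) = 4.33

4.33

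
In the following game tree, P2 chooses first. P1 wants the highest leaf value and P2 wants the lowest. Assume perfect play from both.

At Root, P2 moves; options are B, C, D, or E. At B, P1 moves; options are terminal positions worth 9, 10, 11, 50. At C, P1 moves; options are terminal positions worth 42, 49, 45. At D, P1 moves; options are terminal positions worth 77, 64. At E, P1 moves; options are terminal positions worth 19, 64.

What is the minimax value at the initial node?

49

B (P1): max(9, 10, 11, 50) = 50
C (P1): max(42, 49, 45) = 49
D (P1): max(77, 64) = 77
E (P1): max(19, 64) = 64
Root (P2): min(50, 49, 77, 64) = 49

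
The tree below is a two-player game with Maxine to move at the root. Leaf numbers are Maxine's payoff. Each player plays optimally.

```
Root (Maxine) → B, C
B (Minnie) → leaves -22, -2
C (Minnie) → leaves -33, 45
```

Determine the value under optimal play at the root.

-22

B (Minnie): min(-22, -2) = -22
C (Minnie): min(-33, 45) = -33
Root (Maxine): max(-22, -33) = -22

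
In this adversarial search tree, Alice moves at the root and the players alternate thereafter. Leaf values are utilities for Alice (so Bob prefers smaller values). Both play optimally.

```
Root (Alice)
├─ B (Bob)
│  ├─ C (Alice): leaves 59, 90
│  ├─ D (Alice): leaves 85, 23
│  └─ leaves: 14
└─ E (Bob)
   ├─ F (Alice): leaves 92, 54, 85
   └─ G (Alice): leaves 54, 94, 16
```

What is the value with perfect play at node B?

C: max(59, 90) = 90
D: max(85, 23) = 85
B: min(90, 85, 14) = 14

14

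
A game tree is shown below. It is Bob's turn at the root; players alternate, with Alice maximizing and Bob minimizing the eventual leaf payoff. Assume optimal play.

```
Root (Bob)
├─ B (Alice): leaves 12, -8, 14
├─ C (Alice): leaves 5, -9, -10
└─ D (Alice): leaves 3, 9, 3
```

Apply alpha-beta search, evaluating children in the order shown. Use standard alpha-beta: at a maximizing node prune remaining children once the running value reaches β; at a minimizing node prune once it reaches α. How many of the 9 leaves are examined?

B [α=-∞,β=+∞]: v=14
C [α=-∞,β=14]: v=5
D [α=-∞,β=5]: v=9 after child 2 ≥ β → β-cutoff, skip 1
Root [α=-∞,β=+∞]: v=5
Leaves evaluated: 8 of 9.

8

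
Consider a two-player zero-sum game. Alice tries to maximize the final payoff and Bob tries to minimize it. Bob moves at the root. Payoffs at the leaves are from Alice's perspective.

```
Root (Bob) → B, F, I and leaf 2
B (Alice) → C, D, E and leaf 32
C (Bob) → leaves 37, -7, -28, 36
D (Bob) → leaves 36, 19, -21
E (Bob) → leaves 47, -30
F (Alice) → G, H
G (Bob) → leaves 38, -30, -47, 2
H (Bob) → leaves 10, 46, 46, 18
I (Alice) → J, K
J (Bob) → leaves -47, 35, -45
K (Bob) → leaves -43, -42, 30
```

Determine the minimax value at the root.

C (Bob): min(37, -7, -28, 36) = -28
D (Bob): min(36, 19, -21) = -21
E (Bob): min(47, -30) = -30
B (Alice): max(-28, -21, -30, 32) = 32
G (Bob): min(38, -30, -47, 2) = -47
H (Bob): min(10, 46, 46, 18) = 10
F (Alice): max(-47, 10) = 10
J (Bob): min(-47, 35, -45) = -47
K (Bob): min(-43, -42, 30) = -43
I (Alice): max(-47, -43) = -43
Root (Bob): min(32, 10, -43, 2) = -43

-43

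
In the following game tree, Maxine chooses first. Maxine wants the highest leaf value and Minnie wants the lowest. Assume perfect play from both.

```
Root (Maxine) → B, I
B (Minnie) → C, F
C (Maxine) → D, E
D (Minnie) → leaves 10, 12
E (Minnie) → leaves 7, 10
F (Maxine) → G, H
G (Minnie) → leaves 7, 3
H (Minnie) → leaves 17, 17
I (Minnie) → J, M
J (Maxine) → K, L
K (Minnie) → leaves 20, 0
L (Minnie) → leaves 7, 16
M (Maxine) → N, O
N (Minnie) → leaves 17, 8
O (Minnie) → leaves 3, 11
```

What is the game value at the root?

10

D (Minnie): min(10, 12) = 10
E (Minnie): min(7, 10) = 7
C (Maxine): max(10, 7) = 10
G (Minnie): min(7, 3) = 3
H (Minnie): min(17, 17) = 17
F (Maxine): max(3, 17) = 17
B (Minnie): min(10, 17) = 10
K (Minnie): min(20, 0) = 0
L (Minnie): min(7, 16) = 7
J (Maxine): max(0, 7) = 7
N (Minnie): min(17, 8) = 8
O (Minnie): min(3, 11) = 3
M (Maxine): max(8, 3) = 8
I (Minnie): min(7, 8) = 7
Root (Maxine): max(10, 7) = 10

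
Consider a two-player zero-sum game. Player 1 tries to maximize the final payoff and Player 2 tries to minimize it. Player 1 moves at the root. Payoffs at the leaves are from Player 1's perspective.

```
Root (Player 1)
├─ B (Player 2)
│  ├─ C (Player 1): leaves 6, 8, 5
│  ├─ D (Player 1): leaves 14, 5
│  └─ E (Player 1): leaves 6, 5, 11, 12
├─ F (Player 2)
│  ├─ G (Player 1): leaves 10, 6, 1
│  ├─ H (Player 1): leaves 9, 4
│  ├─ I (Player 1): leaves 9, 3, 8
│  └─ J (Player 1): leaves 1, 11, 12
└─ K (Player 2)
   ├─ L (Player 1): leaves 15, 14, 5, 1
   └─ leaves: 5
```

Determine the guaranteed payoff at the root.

C (Player 1): max(6, 8, 5) = 8
D (Player 1): max(14, 5) = 14
E (Player 1): max(6, 5, 11, 12) = 12
B (Player 2): min(8, 14, 12) = 8
G (Player 1): max(10, 6, 1) = 10
H (Player 1): max(9, 4) = 9
I (Player 1): max(9, 3, 8) = 9
J (Player 1): max(1, 11, 12) = 12
F (Player 2): min(10, 9, 9, 12) = 9
L (Player 1): max(15, 14, 5, 1) = 15
K (Player 2): min(15, 5) = 5
Root (Player 1): max(8, 9, 5) = 9

9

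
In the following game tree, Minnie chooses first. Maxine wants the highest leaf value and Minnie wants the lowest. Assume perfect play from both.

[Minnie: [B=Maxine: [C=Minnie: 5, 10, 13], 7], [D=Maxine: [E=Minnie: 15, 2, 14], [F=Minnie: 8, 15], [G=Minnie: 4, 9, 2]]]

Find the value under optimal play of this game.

7

C (Minnie): min(5, 10, 13) = 5
B (Maxine): max(5, 7) = 7
E (Minnie): min(15, 2, 14) = 2
F (Minnie): min(8, 15) = 8
G (Minnie): min(4, 9, 2) = 2
D (Maxine): max(2, 8, 2) = 8
Root (Minnie): min(7, 8) = 7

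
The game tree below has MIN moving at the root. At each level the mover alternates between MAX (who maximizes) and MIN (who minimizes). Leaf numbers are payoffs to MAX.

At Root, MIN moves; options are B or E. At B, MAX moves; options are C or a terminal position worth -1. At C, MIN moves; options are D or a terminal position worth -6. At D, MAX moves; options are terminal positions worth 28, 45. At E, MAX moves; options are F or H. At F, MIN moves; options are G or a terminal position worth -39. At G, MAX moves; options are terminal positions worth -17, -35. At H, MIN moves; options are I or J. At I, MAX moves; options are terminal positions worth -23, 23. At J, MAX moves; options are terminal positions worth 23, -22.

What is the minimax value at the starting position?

-1

D (MAX): max(28, 45) = 45
C (MIN): min(45, -6) = -6
B (MAX): max(-6, -1) = -1
G (MAX): max(-17, -35) = -17
F (MIN): min(-17, -39) = -39
I (MAX): max(-23, 23) = 23
J (MAX): max(23, -22) = 23
H (MIN): min(23, 23) = 23
E (MAX): max(-39, 23) = 23
Root (MIN): min(-1, 23) = -1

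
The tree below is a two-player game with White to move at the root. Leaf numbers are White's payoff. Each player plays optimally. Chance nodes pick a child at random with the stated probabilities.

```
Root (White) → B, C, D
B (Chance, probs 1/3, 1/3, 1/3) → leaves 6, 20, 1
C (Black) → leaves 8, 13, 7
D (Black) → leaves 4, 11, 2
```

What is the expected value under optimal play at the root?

9

B (Chance): 1/3·6 + 1/3·20 + 1/3·1 = 9
C (Black): min(8, 13, 7) = 7
D (Black): min(4, 11, 2) = 2
Root (White): max(9, 7, 2) = 9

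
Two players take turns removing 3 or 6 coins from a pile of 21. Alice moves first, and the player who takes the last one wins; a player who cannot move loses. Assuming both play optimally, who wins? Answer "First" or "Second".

Compute winning (W) and losing (L) positions by backward induction:
i:   0  1  2  3  4  5  6  7  8  9 10 11 12 13 14 15 16 17 18 19 20 21
     L  L  L  W  W  W  W  W  W  L  L  L  W  W  W  W  W  W  L  L  L  W
Position 21 is W, so the first player wins.

First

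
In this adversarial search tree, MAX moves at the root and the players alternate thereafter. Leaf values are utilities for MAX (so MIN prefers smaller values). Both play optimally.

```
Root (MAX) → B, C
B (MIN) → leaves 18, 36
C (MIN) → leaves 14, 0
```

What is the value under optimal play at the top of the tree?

B (MIN): min(18, 36) = 18
C (MIN): min(14, 0) = 0
Root (MAX): max(18, 0) = 18

18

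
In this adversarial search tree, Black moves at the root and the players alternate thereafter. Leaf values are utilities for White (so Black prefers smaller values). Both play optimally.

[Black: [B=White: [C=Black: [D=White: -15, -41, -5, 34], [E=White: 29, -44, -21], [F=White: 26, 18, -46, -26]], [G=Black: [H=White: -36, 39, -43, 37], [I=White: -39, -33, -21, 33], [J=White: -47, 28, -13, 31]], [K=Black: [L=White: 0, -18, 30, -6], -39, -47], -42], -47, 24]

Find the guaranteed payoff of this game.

D (White): max(-15, -41, -5, 34) = 34
E (White): max(29, -44, -21) = 29
F (White): max(26, 18, -46, -26) = 26
C (Black): min(34, 29, 26) = 26
H (White): max(-36, 39, -43, 37) = 39
I (White): max(-39, -33, -21, 33) = 33
J (White): max(-47, 28, -13, 31) = 31
G (Black): min(39, 33, 31) = 31
L (White): max(0, -18, 30, -6) = 30
K (Black): min(30, -39, -47) = -47
B (White): max(26, 31, -47, -42) = 31
Root (Black): min(31, -47, 24) = -47

-47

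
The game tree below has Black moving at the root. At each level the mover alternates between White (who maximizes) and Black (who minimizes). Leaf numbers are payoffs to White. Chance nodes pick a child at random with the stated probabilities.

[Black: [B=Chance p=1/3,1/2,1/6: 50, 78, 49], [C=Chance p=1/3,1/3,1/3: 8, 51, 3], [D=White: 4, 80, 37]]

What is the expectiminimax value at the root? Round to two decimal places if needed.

B (Chance): 1/3·50 + 1/2·78 + 1/6·49 = 63.83
C (Chance): 1/3·8 + 1/3·51 + 1/3·3 = 20.67
D (White): max(4, 80, 37) = 80
Root (Black): min(63.83, 20.67, 80) = 20.67

20.67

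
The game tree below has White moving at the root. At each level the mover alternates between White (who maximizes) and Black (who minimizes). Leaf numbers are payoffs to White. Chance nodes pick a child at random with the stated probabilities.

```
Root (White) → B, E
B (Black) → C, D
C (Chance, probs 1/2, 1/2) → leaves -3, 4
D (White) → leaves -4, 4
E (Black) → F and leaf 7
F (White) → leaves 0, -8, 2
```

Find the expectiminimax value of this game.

2

C (Chance): 1/2·-3 + 1/2·4 = 0.5
D (White): max(-4, 4) = 4
B (Black): min(0.5, 4) = 0.5
F (White): max(0, -8, 2) = 2
E (Black): min(2, 7) = 2
Root (White): max(0.5, 2) = 2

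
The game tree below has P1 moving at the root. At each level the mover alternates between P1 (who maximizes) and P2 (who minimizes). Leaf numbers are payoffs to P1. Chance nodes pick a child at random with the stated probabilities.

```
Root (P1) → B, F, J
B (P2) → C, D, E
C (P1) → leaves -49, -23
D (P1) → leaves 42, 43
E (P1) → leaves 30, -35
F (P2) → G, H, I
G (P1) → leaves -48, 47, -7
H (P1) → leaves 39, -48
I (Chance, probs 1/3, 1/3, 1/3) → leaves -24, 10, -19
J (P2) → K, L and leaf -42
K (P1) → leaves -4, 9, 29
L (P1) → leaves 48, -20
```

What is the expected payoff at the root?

C (P1): max(-49, -23) = -23
D (P1): max(42, 43) = 43
E (P1): max(30, -35) = 30
B (P2): min(-23, 43, 30) = -23
G (P1): max(-48, 47, -7) = 47
H (P1): max(39, -48) = 39
I (Chance): 1/3·-24 + 1/3·10 + 1/3·-19 = -11
F (P2): min(47, 39, -11) = -11
K (P1): max(-4, 9, 29) = 29
L (P1): max(48, -20) = 48
J (P2): min(29, 48, -42) = -42
Root (P1): max(-23, -11, -42) = -11

-11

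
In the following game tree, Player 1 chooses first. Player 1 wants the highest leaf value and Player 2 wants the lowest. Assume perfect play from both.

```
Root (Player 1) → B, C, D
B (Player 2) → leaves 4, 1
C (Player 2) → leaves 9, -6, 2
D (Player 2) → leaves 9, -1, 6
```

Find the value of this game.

1

B (Player 2): min(4, 1) = 1
C (Player 2): min(9, -6, 2) = -6
D (Player 2): min(9, -1, 6) = -1
Root (Player 1): max(1, -6, -1) = 1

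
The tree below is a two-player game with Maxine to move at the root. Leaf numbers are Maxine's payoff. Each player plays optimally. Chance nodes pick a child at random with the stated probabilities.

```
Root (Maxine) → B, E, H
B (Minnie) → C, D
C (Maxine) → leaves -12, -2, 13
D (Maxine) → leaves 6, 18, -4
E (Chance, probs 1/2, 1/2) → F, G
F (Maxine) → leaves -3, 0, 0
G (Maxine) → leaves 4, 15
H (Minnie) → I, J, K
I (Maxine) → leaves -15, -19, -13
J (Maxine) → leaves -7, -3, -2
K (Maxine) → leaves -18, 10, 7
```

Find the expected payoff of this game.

C (Maxine): max(-12, -2, 13) = 13
D (Maxine): max(6, 18, -4) = 18
B (Minnie): min(13, 18) = 13
F (Maxine): max(-3, 0, 0) = 0
G (Maxine): max(4, 15) = 15
E (Chance): 1/2·0 + 1/2·15 = 7.5
I (Maxine): max(-15, -19, -13) = -13
J (Maxine): max(-7, -3, -2) = -2
K (Maxine): max(-18, 10, 7) = 10
H (Minnie): min(-13, -2, 10) = -13
Root (Maxine): max(13, 7.5, -13) = 13

13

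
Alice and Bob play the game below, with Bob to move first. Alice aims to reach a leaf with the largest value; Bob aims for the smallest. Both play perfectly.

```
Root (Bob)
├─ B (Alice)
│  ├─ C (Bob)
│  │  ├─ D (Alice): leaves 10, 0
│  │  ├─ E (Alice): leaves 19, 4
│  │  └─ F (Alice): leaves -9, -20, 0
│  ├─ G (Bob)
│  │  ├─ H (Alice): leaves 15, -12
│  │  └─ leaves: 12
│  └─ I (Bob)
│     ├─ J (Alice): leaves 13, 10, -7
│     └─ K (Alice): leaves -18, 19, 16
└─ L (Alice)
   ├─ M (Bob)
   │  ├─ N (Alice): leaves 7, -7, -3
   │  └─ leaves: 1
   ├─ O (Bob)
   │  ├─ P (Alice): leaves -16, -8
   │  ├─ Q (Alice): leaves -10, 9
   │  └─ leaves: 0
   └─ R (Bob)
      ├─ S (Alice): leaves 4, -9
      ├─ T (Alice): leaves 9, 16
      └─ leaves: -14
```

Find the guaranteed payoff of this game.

D (Alice): max(10, 0) = 10
E (Alice): max(19, 4) = 19
F (Alice): max(-9, -20, 0) = 0
C (Bob): min(10, 19, 0) = 0
H (Alice): max(15, -12) = 15
G (Bob): min(15, 12) = 12
J (Alice): max(13, 10, -7) = 13
K (Alice): max(-18, 19, 16) = 19
I (Bob): min(13, 19) = 13
B (Alice): max(0, 12, 13) = 13
N (Alice): max(7, -7, -3) = 7
M (Bob): min(7, 1) = 1
P (Alice): max(-16, -8) = -8
Q (Alice): max(-10, 9) = 9
O (Bob): min(-8, 9, 0) = -8
S (Alice): max(4, -9) = 4
T (Alice): max(9, 16) = 16
R (Bob): min(4, 16, -14) = -14
L (Alice): max(1, -8, -14) = 1
Root (Bob): min(13, 1) = 1

1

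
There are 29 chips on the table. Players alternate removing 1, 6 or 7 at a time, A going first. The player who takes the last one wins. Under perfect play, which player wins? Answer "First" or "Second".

Compute winning (W) and losing (L) positions by backward induction:
i:   0  1  2  3  4  5  6  7  8  9 10 11 12 13 14 15 16 17 18 19 20 21 22 23 24 25 26 27 28 29
     L  W  L  W  L  W  W  W  W  W  W  W  L  W  L  W  L  W  W  W  W  W  W  W  L  W  L  W  L  W
Position 29 is W, so the first player wins.

First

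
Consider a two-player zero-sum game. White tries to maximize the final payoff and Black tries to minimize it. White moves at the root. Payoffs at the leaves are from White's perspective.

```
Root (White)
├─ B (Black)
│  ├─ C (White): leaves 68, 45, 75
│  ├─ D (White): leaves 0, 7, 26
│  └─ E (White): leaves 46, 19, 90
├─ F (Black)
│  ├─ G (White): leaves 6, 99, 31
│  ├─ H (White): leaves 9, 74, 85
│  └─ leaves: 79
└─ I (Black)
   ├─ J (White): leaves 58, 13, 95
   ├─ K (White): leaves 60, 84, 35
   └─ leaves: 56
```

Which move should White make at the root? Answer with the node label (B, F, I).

C (White): max(68, 45, 75) = 75
D (White): max(0, 7, 26) = 26
E (White): max(46, 19, 90) = 90
B (Black): min(75, 26, 90) = 26
G (White): max(6, 99, 31) = 99
H (White): max(9, 74, 85) = 85
F (Black): min(99, 85, 79) = 79
J (White): max(58, 13, 95) = 95
K (White): max(60, 84, 35) = 84
I (Black): min(95, 84, 56) = 56
Root (White): max(26, 79, 56) = 79
White picks the child with the highest value: F (value 79).

F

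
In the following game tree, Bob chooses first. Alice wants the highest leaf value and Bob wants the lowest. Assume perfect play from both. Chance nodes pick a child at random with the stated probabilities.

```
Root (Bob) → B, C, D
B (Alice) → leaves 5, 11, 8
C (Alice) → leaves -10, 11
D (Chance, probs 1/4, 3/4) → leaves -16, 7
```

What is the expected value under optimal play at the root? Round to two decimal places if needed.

1.25

B (Alice): max(5, 11, 8) = 11
C (Alice): max(-10, 11) = 11
D (Chance): 1/4·-16 + 3/4·7 = 1.25
Root (Bob): min(11, 11, 1.25) = 1.25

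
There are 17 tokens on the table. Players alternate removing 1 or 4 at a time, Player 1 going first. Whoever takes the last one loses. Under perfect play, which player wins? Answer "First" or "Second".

First

W/L table (W = player to move can force a win):
i:   0  1  2  3  4  5  6  7  8  9 10 11 12 13 14 15 16 17
     W  L  W  L  W  W  L  W  L  W  W  L  W  L  W  W  L  W
Position 17 is W, so the first player wins.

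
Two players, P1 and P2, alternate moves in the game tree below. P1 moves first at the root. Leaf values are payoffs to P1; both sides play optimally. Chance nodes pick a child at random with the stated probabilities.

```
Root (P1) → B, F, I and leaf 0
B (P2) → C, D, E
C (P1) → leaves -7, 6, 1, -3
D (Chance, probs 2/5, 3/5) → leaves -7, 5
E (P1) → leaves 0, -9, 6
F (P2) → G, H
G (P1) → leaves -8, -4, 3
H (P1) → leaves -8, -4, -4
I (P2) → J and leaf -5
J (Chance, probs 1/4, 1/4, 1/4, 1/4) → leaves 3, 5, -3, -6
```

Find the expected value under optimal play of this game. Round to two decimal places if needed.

C (P1): max(-7, 6, 1, -3) = 6
D (Chance): 2/5·-7 + 3/5·5 = 0.2
E (P1): max(0, -9, 6) = 6
B (P2): min(6, 0.2, 6) = 0.2
G (P1): max(-8, -4, 3) = 3
H (P1): max(-8, -4, -4) = -4
F (P2): min(3, -4) = -4
J (Chance): 1/4·3 + 1/4·5 + 1/4·-3 + 1/4·-6 = -0.25
I (P2): min(-0.25, -5) = -5
Root (P1): max(0.2, -4, -5, 0) = 0.2

0.2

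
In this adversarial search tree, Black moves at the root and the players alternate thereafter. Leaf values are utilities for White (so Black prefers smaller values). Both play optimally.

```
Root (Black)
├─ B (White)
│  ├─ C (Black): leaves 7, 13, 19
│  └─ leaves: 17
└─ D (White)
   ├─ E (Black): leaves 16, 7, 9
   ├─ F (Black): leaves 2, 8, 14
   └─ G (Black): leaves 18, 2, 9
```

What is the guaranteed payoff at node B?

C: min(7, 13, 19) = 7
B: max(7, 17) = 17

17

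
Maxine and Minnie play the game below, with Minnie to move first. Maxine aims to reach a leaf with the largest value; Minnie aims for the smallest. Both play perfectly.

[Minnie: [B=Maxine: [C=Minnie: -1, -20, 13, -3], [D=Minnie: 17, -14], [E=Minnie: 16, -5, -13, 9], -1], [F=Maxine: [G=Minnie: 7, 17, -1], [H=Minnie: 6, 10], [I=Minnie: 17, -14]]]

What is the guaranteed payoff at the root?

C (Minnie): min(-1, -20, 13, -3) = -20
D (Minnie): min(17, -14) = -14
E (Minnie): min(16, -5, -13, 9) = -13
B (Maxine): max(-20, -14, -13, -1) = -1
G (Minnie): min(7, 17, -1) = -1
H (Minnie): min(6, 10) = 6
I (Minnie): min(17, -14) = -14
F (Maxine): max(-1, 6, -14) = 6
Root (Minnie): min(-1, 6) = -1

-1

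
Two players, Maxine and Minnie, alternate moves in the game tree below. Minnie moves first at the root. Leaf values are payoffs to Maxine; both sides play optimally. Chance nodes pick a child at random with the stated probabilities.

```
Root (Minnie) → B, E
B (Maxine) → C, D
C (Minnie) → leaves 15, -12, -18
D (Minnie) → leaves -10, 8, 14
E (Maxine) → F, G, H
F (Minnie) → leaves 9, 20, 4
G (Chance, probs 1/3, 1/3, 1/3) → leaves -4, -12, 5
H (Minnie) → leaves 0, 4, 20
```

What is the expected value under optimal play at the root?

-10

C (Minnie): min(15, -12, -18) = -18
D (Minnie): min(-10, 8, 14) = -10
B (Maxine): max(-18, -10) = -10
F (Minnie): min(9, 20, 4) = 4
G (Chance): 1/3·-4 + 1/3·-12 + 1/3·5 = -3.67
H (Minnie): min(0, 4, 20) = 0
E (Maxine): max(4, -3.67, 0) = 4
Root (Minnie): min(-10, 4) = -10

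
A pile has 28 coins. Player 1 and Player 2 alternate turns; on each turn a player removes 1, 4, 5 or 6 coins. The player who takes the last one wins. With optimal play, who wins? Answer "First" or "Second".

First

Mark each pile size as W (mover wins) or L (mover loses):
i:   0  1  2  3  4  5  6  7  8  9 10 11 12 13 14 15 16 17 18 19 20 21 22 23 24 25 26 27 28
     L  W  L  W  W  W  W  W  W  L  W  L  W  W  W  W  W  W  L  W  L  W  W  W  W  W  W  L  W
Position 28 is W, so the first player wins.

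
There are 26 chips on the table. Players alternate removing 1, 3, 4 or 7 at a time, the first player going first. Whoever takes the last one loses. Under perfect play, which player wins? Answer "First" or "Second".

Compute winning (W) and losing (L) positions by backward induction:
i:   0  1  2  3  4  5  6  7  8  9 10 11 12 13 14 15 16 17 18 19 20 21 22 23 24 25 26
     W  L  W  L  W  W  W  W  W  L  W  L  W  W  W  W  W  L  W  L  W  W  W  W  W  L  W
Position 26 is W, so the first player wins.

First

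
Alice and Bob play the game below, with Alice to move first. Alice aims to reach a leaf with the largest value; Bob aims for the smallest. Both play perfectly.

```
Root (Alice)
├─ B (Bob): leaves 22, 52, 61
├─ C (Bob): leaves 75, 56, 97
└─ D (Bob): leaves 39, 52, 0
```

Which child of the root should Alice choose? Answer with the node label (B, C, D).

B (Bob): min(22, 52, 61) = 22
C (Bob): min(75, 56, 97) = 56
D (Bob): min(39, 52, 0) = 0
Root (Alice): max(22, 56, 0) = 56
Alice picks the child with the highest value: C (value 56).

C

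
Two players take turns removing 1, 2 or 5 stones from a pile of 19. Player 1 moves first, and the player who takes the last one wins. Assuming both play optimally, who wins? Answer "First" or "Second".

Mark each pile size as W (mover wins) or L (mover loses):
i:   0  1  2  3  4  5  6  7  8  9 10 11 12 13 14 15 16 17 18 19
     L  W  W  L  W  W  L  W  W  L  W  W  L  W  W  L  W  W  L  W
Position 19 is W, so the first player wins.

First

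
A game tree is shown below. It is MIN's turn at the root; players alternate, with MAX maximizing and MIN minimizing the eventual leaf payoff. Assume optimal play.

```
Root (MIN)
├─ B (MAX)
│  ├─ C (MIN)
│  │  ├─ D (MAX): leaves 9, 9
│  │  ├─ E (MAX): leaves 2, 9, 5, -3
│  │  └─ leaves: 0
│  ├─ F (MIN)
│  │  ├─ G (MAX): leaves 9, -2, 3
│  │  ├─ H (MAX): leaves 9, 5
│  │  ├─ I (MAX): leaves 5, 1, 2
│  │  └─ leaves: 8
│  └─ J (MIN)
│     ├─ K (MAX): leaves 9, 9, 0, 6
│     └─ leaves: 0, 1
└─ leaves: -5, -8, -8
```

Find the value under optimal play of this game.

D (MAX): max(9, 9) = 9
E (MAX): max(2, 9, 5, -3) = 9
C (MIN): min(9, 9, 0) = 0
G (MAX): max(9, -2, 3) = 9
H (MAX): max(9, 5) = 9
I (MAX): max(5, 1, 2) = 5
F (MIN): min(9, 9, 5, 8) = 5
K (MAX): max(9, 9, 0, 6) = 9
J (MIN): min(9, 0, 1) = 0
B (MAX): max(0, 5, 0) = 5
Root (MIN): min(5, -5, -8, -8) = -8

-8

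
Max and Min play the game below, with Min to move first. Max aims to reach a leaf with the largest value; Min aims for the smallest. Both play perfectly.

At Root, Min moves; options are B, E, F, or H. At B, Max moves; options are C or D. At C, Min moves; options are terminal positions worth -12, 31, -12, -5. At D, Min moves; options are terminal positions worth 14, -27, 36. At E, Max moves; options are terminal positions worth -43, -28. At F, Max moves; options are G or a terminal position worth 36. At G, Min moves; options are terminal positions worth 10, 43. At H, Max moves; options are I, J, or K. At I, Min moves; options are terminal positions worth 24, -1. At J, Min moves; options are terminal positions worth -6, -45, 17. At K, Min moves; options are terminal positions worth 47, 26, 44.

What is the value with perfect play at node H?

26

I: min(24, -1) = -1
J: min(-6, -45, 17) = -45
K: min(47, 26, 44) = 26
H: max(-1, -45, 26) = 26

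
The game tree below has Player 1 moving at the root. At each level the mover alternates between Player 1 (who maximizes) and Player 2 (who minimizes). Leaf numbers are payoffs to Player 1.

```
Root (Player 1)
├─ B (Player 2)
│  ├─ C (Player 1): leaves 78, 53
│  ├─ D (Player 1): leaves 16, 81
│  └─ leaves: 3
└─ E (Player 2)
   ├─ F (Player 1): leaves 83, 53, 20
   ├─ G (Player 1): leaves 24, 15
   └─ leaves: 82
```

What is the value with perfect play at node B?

C: max(78, 53) = 78
D: max(16, 81) = 81
B: min(78, 81, 3) = 3

3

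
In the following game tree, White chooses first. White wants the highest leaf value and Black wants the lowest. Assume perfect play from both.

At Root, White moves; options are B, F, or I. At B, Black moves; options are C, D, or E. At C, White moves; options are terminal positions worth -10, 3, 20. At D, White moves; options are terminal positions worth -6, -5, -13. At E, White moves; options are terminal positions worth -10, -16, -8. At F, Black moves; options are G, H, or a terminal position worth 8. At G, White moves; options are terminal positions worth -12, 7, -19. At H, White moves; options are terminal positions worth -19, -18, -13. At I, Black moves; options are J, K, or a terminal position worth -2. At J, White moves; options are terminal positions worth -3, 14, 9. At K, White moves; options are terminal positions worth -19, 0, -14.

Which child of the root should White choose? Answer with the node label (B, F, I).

C (White): max(-10, 3, 20) = 20
D (White): max(-6, -5, -13) = -5
E (White): max(-10, -16, -8) = -8
B (Black): min(20, -5, -8) = -8
G (White): max(-12, 7, -19) = 7
H (White): max(-19, -18, -13) = -13
F (Black): min(7, -13, 8) = -13
J (White): max(-3, 14, 9) = 14
K (White): max(-19, 0, -14) = 0
I (Black): min(14, 0, -2) = -2
Root (White): max(-8, -13, -2) = -2
White picks the child with the highest value: I (value -2).

I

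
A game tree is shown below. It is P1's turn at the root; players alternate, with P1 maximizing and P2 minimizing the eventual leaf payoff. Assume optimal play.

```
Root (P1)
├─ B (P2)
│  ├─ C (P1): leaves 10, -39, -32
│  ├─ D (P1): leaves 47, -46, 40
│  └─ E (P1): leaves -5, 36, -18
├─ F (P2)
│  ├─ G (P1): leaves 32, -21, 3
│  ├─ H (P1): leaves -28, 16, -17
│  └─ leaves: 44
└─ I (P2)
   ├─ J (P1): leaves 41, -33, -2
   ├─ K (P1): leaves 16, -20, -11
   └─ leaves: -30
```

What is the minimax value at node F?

16

G: max(32, -21, 3) = 32
H: max(-28, 16, -17) = 16
F: min(32, 16, 44) = 16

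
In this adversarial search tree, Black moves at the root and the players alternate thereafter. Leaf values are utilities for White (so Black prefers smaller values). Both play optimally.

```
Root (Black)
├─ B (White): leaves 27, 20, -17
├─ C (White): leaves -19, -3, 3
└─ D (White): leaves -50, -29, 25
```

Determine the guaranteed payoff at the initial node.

B (White): max(27, 20, -17) = 27
C (White): max(-19, -3, 3) = 3
D (White): max(-50, -29, 25) = 25
Root (Black): min(27, 3, 25) = 3

3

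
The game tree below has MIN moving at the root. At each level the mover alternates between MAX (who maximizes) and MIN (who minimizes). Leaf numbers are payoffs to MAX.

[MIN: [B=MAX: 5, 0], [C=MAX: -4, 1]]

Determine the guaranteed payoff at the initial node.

1

B (MAX): max(5, 0) = 5
C (MAX): max(-4, 1) = 1
Root (MIN): min(5, 1) = 1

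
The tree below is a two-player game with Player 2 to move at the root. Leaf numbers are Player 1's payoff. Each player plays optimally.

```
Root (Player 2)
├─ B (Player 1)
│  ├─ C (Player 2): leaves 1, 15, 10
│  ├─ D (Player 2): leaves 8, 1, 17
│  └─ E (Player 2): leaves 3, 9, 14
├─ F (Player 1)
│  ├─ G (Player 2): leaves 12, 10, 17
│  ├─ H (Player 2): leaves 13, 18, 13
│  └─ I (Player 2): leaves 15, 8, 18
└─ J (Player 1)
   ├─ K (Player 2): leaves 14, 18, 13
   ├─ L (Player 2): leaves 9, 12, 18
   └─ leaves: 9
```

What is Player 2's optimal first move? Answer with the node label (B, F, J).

C (Player 2): min(1, 15, 10) = 1
D (Player 2): min(8, 1, 17) = 1
E (Player 2): min(3, 9, 14) = 3
B (Player 1): max(1, 1, 3) = 3
G (Player 2): min(12, 10, 17) = 10
H (Player 2): min(13, 18, 13) = 13
I (Player 2): min(15, 8, 18) = 8
F (Player 1): max(10, 13, 8) = 13
K (Player 2): min(14, 18, 13) = 13
L (Player 2): min(9, 12, 18) = 9
J (Player 1): max(13, 9, 9) = 13
Root (Player 2): min(3, 13, 13) = 3
Player 2 picks the child with the lowest value: B (value 3).

B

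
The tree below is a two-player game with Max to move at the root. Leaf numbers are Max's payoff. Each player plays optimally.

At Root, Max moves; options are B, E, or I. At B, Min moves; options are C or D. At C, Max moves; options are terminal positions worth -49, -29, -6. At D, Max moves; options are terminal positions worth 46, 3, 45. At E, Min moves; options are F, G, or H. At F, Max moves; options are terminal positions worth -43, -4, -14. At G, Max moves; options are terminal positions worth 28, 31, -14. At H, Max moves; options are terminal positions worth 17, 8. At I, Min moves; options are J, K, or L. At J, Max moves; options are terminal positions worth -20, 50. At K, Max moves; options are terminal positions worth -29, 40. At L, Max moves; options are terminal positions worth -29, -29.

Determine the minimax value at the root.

-4

C (Max): max(-49, -29, -6) = -6
D (Max): max(46, 3, 45) = 46
B (Min): min(-6, 46) = -6
F (Max): max(-43, -4, -14) = -4
G (Max): max(28, 31, -14) = 31
H (Max): max(17, 8) = 17
E (Min): min(-4, 31, 17) = -4
J (Max): max(-20, 50) = 50
K (Max): max(-29, 40) = 40
L (Max): max(-29, -29) = -29
I (Min): min(50, 40, -29) = -29
Root (Max): max(-6, -4, -29) = -4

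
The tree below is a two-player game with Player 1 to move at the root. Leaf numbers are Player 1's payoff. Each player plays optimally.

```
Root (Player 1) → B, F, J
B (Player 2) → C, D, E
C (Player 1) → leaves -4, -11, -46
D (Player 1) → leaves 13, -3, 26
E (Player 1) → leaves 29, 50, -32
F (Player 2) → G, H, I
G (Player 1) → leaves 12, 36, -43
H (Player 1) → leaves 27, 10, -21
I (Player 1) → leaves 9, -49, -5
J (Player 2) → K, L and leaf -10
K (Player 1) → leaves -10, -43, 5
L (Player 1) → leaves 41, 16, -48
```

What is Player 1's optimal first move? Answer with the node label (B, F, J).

F

C (Player 1): max(-4, -11, -46) = -4
D (Player 1): max(13, -3, 26) = 26
E (Player 1): max(29, 50, -32) = 50
B (Player 2): min(-4, 26, 50) = -4
G (Player 1): max(12, 36, -43) = 36
H (Player 1): max(27, 10, -21) = 27
I (Player 1): max(9, -49, -5) = 9
F (Player 2): min(36, 27, 9) = 9
K (Player 1): max(-10, -43, 5) = 5
L (Player 1): max(41, 16, -48) = 41
J (Player 2): min(5, 41, -10) = -10
Root (Player 1): max(-4, 9, -10) = 9
Player 1 picks the child with the highest value: F (value 9).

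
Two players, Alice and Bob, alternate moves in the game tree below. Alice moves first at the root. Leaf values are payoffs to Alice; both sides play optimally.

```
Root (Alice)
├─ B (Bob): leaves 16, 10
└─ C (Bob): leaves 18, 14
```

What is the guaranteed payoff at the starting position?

14

B (Bob): min(16, 10) = 10
C (Bob): min(18, 14) = 14
Root (Alice): max(10, 14) = 14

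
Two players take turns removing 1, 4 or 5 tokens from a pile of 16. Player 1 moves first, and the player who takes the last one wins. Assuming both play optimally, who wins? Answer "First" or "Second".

Mark each pile size as W (mover wins) or L (mover loses):
i:   0  1  2  3  4  5  6  7  8  9 10 11 12 13 14 15 16
     L  W  L  W  W  W  W  W  L  W  L  W  W  W  W  W  L
Position 16 is L, so the second player wins.

Second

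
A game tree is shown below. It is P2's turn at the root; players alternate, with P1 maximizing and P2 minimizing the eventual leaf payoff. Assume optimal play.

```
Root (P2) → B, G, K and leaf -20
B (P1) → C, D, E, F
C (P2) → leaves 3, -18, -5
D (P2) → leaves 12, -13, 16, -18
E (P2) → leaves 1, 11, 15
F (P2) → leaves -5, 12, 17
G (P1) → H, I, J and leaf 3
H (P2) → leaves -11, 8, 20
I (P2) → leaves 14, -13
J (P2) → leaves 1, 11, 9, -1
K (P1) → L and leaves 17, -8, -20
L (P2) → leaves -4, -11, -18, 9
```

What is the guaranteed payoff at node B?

C: min(3, -18, -5) = -18
D: min(12, -13, 16, -18) = -18
E: min(1, 11, 15) = 1
F: min(-5, 12, 17) = -5
B: max(-18, -18, 1, -5) = 1

1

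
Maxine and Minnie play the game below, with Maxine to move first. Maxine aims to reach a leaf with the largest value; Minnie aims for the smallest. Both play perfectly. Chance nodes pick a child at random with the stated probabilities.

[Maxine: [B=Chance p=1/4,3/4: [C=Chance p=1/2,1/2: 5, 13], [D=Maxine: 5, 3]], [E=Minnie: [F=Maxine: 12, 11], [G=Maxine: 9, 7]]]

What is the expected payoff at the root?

C (Chance): 1/2·5 + 1/2·13 = 9
D (Maxine): max(5, 3) = 5
B (Chance): 1/4·9 + 3/4·5 = 6
F (Maxine): max(12, 11) = 12
G (Maxine): max(9, 7) = 9
E (Minnie): min(12, 9) = 9
Root (Maxine): max(6, 9) = 9

9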